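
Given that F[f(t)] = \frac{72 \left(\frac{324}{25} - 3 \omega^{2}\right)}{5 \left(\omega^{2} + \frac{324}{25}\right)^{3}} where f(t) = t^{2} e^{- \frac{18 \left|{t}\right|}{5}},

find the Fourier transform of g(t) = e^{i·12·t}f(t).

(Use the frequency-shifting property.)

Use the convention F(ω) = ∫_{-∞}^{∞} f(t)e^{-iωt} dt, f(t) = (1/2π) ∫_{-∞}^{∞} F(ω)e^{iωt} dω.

F[g](ω) = \frac{27000 \left(108 - 25 \left(\omega - 12\right)^{2}\right)}{\left(25 \left(\omega - 12\right)^{2} + 324\right)^{3}}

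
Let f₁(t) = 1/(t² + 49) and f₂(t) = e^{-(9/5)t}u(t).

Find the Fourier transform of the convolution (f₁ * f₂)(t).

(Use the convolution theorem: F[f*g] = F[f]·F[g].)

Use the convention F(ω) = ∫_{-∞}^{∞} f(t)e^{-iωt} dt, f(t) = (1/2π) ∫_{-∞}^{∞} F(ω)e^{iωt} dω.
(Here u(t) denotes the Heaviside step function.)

F[f₁*f₂](ω) = \frac{5 \pi e^{- 7 \left|{\omega}\right|}}{7 \left(5 i \omega + 9\right)}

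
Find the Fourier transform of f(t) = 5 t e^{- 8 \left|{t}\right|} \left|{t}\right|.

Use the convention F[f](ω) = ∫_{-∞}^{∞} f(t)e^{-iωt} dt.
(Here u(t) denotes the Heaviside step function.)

F(ω) = \frac{20 i \omega \left(\omega^{2} - 192\right)}{\left(\omega^{2} + 64\right)^{3}}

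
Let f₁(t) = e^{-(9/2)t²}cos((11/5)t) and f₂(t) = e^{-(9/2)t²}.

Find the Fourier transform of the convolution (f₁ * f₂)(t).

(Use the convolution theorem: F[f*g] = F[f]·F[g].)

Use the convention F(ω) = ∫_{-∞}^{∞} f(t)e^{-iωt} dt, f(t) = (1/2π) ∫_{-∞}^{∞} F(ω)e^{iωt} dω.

F[f₁*f₂](ω) = \frac{\pi \left(e^{\frac{22 \omega}{45}} + 1\right) e^{- \frac{\omega^{2}}{9} - \frac{11 \omega}{45} - \frac{121}{450}}}{9}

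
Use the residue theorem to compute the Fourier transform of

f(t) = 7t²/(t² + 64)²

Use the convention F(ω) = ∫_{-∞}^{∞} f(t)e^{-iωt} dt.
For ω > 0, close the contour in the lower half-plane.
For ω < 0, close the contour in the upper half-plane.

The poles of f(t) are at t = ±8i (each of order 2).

Let g(z) = f(z)e^{-iωz}; for large |z| the factor e^{-iωz} decays in the lower half-plane when ω > 0 and in the upper half-plane when ω < 0.

Case ω > 0 (lower half-plane, clockwise contour ⇒ F(ω) = -2πi·ΣRes):
  Res_{z = - 8 i} g(z) = \frac{7 i \left(1 - 8 \omega\right) e^{- 8 \omega}}{32} (pole of order 2)
  F(ω) = -2πi·ΣRes = \frac{7 \pi \left(1 - 8 \omega\right) e^{- 8 \omega}}{16}

Case ω < 0 (upper half-plane, counterclockwise contour ⇒ F(ω) = +2πi·ΣRes):
  Res_{z = 8 i} g(z) = \frac{7 i \left(- 8 \omega - 1\right) e^{8 \omega}}{32} (pole of order 2)
  F(ω) = 2πi·ΣRes = \frac{7 \pi \left(8 \omega + 1\right) e^{8 \omega}}{16}

Both cases combine into a single formula in |ω|:

F(ω) = \frac{7 \pi \left(1 - 8 \left|{\omega}\right|\right) e^{- 8 \left|{\omega}\right|}}{16}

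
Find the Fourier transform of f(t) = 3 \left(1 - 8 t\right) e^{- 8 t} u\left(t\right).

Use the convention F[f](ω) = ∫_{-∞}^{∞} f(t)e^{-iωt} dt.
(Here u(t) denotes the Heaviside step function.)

F(ω) = \frac{3 i \omega}{- \omega^{2} + 16 i \omega + 64}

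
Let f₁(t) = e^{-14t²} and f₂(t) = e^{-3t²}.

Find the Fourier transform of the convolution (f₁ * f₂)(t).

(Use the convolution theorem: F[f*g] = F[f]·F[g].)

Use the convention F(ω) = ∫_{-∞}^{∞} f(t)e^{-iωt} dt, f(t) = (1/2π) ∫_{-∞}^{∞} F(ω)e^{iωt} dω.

F[f₁*f₂](ω) = \frac{\sqrt{42} \pi e^{- \frac{17 \omega^{2}}{168}}}{42}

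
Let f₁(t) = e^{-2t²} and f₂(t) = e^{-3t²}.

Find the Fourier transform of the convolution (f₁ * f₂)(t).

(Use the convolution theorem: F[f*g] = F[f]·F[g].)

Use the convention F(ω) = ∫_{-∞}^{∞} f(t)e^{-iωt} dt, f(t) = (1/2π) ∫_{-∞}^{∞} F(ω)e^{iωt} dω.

F[f₁*f₂](ω) = \frac{\sqrt{6} \pi e^{- \frac{5 \omega^{2}}{24}}}{6}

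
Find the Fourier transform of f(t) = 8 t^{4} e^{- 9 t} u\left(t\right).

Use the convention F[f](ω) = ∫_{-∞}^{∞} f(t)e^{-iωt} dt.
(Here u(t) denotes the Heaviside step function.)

F(ω) = \frac{192}{\left(i \omega + 9\right)^{5}}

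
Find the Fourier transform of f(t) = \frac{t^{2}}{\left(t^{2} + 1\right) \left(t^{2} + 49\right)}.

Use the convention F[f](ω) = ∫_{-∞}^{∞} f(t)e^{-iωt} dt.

F(ω) = \frac{\pi \left(7 - e^{6 \left|{\omega}\right|}\right) e^{- 7 \left|{\omega}\right|}}{48}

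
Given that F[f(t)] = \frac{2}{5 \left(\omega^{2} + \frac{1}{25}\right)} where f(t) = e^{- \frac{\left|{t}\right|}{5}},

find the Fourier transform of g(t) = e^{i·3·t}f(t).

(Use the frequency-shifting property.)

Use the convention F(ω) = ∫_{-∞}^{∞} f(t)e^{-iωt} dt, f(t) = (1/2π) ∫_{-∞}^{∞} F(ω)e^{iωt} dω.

F[g](ω) = \frac{10}{25 \left(\omega - 3\right)^{2} + 1}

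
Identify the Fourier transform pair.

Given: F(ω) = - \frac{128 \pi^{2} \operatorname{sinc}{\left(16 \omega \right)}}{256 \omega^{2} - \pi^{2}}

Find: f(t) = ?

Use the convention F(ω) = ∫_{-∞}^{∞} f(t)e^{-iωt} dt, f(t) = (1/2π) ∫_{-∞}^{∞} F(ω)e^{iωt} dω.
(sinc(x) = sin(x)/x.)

f(t) = 8 \left(\begin{cases} \cos^{2}{\left(\frac{\pi t}{32} \right)} & \text{for}\: \left|{t}\right| < 16 \\0 & \text{otherwise} \end{cases}\right)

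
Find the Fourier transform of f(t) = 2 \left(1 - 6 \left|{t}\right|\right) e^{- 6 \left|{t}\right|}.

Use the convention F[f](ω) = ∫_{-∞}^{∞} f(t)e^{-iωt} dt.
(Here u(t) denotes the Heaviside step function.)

F(ω) = \frac{48 \omega^{2}}{\left(\omega^{2} + 36\right)^{2}}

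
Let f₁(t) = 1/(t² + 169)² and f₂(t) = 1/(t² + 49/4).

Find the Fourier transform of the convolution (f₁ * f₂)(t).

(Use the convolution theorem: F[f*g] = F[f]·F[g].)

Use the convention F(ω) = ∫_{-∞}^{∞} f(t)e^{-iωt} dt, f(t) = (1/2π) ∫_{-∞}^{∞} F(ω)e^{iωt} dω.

F[f₁*f₂](ω) = \frac{\pi^{2} \left(13 \left|{\omega}\right| + 1\right) e^{- \frac{33 \left|{\omega}\right|}{2}}}{15379}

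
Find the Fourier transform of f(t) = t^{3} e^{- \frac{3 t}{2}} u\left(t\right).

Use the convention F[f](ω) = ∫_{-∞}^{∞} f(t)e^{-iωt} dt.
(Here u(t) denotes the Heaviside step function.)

F(ω) = \frac{96}{\left(2 i \omega + 3\right)^{4}}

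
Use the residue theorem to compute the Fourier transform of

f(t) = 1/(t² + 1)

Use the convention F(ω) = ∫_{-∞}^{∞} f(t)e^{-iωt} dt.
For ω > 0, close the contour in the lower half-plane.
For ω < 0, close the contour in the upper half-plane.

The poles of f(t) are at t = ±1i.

Let g(z) = f(z)e^{-iωz}; for large |z| the factor e^{-iωz} decays in the lower half-plane when ω > 0 and in the upper half-plane when ω < 0.

Case ω > 0 (lower half-plane, clockwise contour ⇒ F(ω) = -2πi·ΣRes):
  Res_{z = - i} g(z) = \frac{i e^{- \omega}}{2}
  F(ω) = -2πi·ΣRes = \pi e^{- \omega}

Case ω < 0 (upper half-plane, counterclockwise contour ⇒ F(ω) = +2πi·ΣRes):
  Res_{z = i} g(z) = - \frac{i e^{\omega}}{2}
  F(ω) = 2πi·ΣRes = \pi e^{\omega}

Both cases combine into a single formula in |ω|:

F(ω) = \pi e^{- \left|{\omega}\right|}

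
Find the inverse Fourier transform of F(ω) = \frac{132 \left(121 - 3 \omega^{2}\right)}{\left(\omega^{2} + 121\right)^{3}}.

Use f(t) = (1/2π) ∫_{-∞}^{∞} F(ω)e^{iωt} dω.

f(t) = 3 t^{2} e^{- 11 \left|{t}\right|}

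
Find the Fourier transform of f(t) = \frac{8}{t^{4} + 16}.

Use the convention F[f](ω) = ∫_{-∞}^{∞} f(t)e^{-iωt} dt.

F(ω) = \pi e^{- \sqrt{2} \left|{\omega}\right|} \sin{\left(\sqrt{2} \left|{\omega}\right| + \frac{\pi}{4} \right)}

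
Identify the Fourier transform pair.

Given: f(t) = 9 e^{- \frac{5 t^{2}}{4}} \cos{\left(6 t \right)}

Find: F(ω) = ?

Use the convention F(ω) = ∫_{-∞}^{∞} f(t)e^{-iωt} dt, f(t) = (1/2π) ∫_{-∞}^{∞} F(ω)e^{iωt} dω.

F(ω) = \frac{9 \sqrt{5} \sqrt{\pi} \left(e^{\frac{24 \omega}{5}} + 1\right) e^{- \frac{\omega^{2}}{5} - \frac{12 \omega}{5} - \frac{36}{5}}}{5}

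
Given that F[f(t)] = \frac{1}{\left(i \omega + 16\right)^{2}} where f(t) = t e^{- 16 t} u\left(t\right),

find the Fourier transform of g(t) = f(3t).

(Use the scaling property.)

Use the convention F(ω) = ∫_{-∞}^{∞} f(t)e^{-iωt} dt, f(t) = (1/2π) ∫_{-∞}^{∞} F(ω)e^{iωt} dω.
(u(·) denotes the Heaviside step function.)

F[g](ω) = \frac{3}{\left(i \omega + 48\right)^{2}}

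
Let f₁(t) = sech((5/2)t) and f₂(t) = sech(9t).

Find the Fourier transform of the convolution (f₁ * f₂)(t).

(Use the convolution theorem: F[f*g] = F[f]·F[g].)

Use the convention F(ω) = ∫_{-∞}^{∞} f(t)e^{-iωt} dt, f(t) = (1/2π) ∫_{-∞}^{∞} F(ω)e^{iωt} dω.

F[f₁*f₂](ω) = \frac{2 \pi^{2}}{45 \cosh{\left(\frac{\pi \omega}{18} \right)} \cosh{\left(\frac{\pi \omega}{5} \right)}}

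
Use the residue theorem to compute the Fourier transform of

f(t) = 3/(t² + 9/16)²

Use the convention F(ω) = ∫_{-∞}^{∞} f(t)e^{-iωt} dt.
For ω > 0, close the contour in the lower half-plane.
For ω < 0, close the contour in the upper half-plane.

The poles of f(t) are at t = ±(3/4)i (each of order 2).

Let g(z) = f(z)e^{-iωz}; for large |z| the factor e^{-iωz} decays in the lower half-plane when ω > 0 and in the upper half-plane when ω < 0.

Case ω > 0 (lower half-plane, clockwise contour ⇒ F(ω) = -2πi·ΣRes):
  Res_{z = - \frac{3 i}{4}} g(z) = \frac{4 i \left(3 \omega + 4\right) e^{- \frac{3 \omega}{4}}}{9} (pole of order 2)
  F(ω) = -2πi·ΣRes = \frac{8 \pi \left(3 \omega + 4\right) e^{- \frac{3 \omega}{4}}}{9}

Case ω < 0 (upper half-plane, counterclockwise contour ⇒ F(ω) = +2πi·ΣRes):
  Res_{z = \frac{3 i}{4}} g(z) = \frac{4 i \left(3 \omega - 4\right) e^{\frac{3 \omega}{4}}}{9} (pole of order 2)
  F(ω) = 2πi·ΣRes = \frac{8 \pi \left(4 - 3 \omega\right) e^{\frac{3 \omega}{4}}}{9}

Both cases combine into a single formula in |ω|:

F(ω) = \frac{8 \pi \left(3 \left|{\omega}\right| + 4\right) e^{- \frac{3 \left|{\omega}\right|}{4}}}{9}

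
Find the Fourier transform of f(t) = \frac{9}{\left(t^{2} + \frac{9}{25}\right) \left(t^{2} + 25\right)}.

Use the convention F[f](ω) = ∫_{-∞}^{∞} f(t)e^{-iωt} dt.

F(ω) = - \frac{45 \pi e^{- 5 \left|{\omega}\right|}}{616} + \frac{375 \pi e^{- \frac{3 \left|{\omega}\right|}{5}}}{616}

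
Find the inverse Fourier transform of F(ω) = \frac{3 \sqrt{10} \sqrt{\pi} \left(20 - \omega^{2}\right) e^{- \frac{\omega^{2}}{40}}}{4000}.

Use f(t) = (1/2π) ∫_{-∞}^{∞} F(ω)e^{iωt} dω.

f(t) = 3 t^{2} e^{- 10 t^{2}}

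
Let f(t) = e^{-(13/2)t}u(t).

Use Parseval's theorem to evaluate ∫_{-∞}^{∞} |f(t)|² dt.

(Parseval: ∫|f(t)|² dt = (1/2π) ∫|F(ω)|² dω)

∫|f(t)|² dt = \frac{1}{13}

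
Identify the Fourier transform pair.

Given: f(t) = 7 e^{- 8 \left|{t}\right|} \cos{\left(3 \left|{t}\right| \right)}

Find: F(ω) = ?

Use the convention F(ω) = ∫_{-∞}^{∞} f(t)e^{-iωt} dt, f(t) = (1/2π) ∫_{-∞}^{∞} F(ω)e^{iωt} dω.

F(ω) = \frac{112 \left(\omega^{2} + 73\right)}{\omega^{4} + 110 \omega^{2} + 5329}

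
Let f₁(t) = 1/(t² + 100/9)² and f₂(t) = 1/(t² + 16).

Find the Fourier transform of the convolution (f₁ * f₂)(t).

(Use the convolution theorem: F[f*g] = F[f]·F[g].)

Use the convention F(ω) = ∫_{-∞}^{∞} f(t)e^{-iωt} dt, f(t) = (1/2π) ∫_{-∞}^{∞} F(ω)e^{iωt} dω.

F[f₁*f₂](ω) = \frac{9 \pi^{2} \left(10 \left|{\omega}\right| + 3\right) e^{- \frac{22 \left|{\omega}\right|}{3}}}{8000}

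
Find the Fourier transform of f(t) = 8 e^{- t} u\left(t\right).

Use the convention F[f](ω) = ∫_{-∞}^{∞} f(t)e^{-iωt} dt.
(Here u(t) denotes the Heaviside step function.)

F(ω) = \frac{8}{i \omega + 1}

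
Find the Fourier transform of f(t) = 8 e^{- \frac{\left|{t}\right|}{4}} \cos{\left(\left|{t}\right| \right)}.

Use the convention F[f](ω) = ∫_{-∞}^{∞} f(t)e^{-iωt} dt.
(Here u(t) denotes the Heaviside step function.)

F(ω) = \frac{64 \left(16 \omega^{2} + 17\right)}{256 \omega^{4} - 480 \omega^{2} + 289}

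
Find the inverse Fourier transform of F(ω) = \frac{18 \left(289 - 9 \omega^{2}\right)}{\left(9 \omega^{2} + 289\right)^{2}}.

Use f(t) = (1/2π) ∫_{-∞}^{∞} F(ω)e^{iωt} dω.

f(t) = e^{- \frac{17 \left|{t}\right|}{3}} \left|{t}\right|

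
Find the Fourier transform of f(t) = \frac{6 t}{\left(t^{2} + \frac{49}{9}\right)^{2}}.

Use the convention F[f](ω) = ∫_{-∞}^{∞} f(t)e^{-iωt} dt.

F(ω) = - \frac{9 i \pi \omega e^{- \frac{7 \left|{\omega}\right|}{3}}}{7}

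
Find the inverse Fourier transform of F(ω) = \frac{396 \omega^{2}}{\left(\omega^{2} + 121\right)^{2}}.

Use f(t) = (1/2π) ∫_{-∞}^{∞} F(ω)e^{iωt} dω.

f(t) = 9 \left(1 - 11 \left|{t}\right|\right) e^{- 11 \left|{t}\right|}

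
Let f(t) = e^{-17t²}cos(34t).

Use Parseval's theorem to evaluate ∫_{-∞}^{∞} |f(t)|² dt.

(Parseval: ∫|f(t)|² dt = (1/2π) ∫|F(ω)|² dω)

∫|f(t)|² dt = \frac{\sqrt{34} \sqrt{\pi} \left(1 + e^{34}\right)}{68 e^{34}}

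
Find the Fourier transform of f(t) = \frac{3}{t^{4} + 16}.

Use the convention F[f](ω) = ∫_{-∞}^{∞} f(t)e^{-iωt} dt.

F(ω) = \frac{3 \pi e^{- \sqrt{2} \left|{\omega}\right|} \sin{\left(\sqrt{2} \left|{\omega}\right| + \frac{\pi}{4} \right)}}{8}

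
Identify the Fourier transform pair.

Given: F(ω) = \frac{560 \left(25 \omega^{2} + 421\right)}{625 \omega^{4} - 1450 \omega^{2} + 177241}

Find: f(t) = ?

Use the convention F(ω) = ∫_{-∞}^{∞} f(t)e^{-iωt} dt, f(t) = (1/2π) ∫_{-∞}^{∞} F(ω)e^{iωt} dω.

f(t) = 4 e^{- \frac{14 \left|{t}\right|}{5}} \cos{\left(3 t \right)}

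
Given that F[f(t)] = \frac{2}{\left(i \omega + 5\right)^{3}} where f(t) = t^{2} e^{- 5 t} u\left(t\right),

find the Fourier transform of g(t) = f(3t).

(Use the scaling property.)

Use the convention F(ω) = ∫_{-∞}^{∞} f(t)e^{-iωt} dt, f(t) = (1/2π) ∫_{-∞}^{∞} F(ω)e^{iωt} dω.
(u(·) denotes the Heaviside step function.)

F[g](ω) = \frac{18}{\left(i \omega + 15\right)^{3}}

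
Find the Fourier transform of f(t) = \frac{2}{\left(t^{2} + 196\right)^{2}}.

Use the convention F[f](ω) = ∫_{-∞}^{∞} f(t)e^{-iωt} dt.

F(ω) = \frac{\pi \left(14 \left|{\omega}\right| + 1\right) e^{- 14 \left|{\omega}\right|}}{2744}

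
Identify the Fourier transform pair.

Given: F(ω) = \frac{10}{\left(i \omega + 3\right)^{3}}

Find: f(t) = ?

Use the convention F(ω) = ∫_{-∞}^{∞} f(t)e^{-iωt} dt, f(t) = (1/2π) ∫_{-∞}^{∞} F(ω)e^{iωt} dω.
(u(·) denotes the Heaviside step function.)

f(t) = 5 t^{2} e^{- 3 t} u\left(t\right)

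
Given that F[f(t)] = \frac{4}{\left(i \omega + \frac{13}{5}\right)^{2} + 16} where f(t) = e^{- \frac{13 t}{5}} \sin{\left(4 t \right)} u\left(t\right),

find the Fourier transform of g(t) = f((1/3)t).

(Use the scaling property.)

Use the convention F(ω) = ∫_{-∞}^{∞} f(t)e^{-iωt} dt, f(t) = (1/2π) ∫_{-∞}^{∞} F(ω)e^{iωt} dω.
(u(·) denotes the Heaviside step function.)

F[g](ω) = \frac{300}{\left(15 i \omega + 13\right)^{2} + 400}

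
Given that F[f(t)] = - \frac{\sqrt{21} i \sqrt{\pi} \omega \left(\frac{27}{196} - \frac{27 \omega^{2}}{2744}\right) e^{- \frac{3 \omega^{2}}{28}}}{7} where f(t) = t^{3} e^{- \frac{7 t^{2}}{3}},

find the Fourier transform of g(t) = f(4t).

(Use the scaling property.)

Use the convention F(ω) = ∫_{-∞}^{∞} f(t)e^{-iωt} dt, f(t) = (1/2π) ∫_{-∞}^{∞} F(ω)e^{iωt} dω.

F[g](ω) = \frac{27 \sqrt{21} i \sqrt{\pi} \omega \left(\omega^{2} - 224\right) e^{- \frac{3 \omega^{2}}{448}}}{4917248}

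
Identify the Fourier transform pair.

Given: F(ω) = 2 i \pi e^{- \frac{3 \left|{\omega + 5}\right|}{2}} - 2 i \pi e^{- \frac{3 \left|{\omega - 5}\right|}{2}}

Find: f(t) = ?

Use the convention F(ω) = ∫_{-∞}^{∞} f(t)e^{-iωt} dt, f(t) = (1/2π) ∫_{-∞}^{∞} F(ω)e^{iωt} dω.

f(t) = \frac{6 \sin{\left(5 t \right)}}{t^{2} + \frac{9}{4}}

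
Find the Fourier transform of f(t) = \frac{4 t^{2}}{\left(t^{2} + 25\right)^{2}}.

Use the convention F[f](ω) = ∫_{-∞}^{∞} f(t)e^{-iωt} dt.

F(ω) = \frac{2 \pi \left(1 - 5 \left|{\omega}\right|\right) e^{- 5 \left|{\omega}\right|}}{5}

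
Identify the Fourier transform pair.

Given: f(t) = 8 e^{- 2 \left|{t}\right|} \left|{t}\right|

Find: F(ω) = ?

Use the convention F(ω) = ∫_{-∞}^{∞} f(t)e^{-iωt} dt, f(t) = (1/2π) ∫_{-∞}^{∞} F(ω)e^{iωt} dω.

F(ω) = \frac{16 \left(4 - \omega^{2}\right)}{\left(\omega^{2} + 4\right)^{2}}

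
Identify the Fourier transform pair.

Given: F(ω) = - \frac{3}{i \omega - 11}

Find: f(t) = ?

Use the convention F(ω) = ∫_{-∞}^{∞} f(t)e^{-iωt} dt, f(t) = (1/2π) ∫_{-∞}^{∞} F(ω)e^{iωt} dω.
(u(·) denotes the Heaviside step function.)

f(t) = 3 e^{11 t} u\left(- t\right)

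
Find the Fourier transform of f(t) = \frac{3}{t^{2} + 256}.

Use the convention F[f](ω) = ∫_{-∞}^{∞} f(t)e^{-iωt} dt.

F(ω) = \frac{3 \pi e^{- 16 \left|{\omega}\right|}}{16}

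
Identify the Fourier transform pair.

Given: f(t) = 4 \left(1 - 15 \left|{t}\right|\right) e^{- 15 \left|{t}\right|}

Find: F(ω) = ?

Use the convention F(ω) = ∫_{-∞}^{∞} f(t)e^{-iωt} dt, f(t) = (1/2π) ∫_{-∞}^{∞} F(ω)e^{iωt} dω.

F(ω) = \frac{240 \omega^{2}}{\left(\omega^{2} + 225\right)^{2}}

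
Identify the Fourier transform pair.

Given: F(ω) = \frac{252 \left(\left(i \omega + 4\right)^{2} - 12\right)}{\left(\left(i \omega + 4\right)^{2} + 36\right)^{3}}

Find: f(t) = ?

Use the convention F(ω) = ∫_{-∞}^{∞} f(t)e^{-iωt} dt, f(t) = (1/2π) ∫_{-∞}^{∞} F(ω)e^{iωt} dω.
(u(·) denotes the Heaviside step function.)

f(t) = 7 t^{2} e^{- 4 t} \sin{\left(6 t \right)} u\left(t\right)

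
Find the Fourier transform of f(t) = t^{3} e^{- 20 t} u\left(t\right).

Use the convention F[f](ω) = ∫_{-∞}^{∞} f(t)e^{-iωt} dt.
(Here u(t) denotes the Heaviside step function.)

F(ω) = \frac{6}{\left(i \omega + 20\right)^{4}}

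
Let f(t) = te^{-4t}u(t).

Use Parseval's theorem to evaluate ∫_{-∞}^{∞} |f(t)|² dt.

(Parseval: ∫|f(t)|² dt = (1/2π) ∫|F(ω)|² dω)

∫|f(t)|² dt = \frac{1}{256}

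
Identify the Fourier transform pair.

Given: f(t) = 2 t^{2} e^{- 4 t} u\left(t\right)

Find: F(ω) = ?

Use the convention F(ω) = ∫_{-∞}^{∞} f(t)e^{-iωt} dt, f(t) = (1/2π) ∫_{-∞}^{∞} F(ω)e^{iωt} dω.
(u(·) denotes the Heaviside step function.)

F(ω) = \frac{4}{\left(i \omega + 4\right)^{3}}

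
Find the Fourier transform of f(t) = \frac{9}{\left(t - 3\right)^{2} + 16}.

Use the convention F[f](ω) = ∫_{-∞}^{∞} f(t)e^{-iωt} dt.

F(ω) = \frac{9 \pi e^{- 3 i \omega - 4 \left|{\omega}\right|}}{4}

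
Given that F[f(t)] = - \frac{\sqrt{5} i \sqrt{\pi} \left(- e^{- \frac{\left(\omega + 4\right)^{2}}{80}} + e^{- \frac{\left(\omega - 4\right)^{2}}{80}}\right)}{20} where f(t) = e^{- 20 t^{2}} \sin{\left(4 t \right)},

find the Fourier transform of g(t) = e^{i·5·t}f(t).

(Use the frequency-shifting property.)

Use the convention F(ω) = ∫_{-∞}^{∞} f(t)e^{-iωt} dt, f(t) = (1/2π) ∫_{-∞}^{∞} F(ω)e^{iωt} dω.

F[g](ω) = \frac{\sqrt{5} i \sqrt{\pi} \left(e - e^{\frac{\omega}{5}}\right) e^{- \frac{\omega^{2}}{80} + \frac{\omega}{40} - \frac{81}{80}}}{20}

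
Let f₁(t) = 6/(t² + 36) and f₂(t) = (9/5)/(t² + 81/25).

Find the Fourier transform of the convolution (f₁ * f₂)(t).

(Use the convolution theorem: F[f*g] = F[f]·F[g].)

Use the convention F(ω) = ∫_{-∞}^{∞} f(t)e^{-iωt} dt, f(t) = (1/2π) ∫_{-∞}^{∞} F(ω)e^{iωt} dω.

F[f₁*f₂](ω) = \pi^{2} e^{- \frac{39 \left|{\omega}\right|}{5}}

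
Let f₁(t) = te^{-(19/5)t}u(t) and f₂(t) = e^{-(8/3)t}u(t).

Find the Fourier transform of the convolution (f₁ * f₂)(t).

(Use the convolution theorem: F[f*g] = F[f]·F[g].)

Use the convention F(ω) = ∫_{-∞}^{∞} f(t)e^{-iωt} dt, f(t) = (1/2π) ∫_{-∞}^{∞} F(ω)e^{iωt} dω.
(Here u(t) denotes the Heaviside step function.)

F[f₁*f₂](ω) = \frac{75}{\left(3 i \omega + 8\right) \left(5 i \omega + 19\right)^{2}}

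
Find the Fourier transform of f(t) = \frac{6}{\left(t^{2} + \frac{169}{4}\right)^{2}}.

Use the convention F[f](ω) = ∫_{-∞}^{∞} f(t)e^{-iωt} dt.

F(ω) = \frac{12 \pi \left(13 \left|{\omega}\right| + 2\right) e^{- \frac{13 \left|{\omega}\right|}{2}}}{2197}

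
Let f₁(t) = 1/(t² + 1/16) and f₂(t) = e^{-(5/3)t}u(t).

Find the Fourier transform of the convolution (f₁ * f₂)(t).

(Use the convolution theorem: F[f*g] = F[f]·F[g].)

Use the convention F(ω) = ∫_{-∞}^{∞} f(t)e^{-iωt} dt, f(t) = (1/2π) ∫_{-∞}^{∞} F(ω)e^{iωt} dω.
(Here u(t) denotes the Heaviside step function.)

F[f₁*f₂](ω) = \frac{12 \pi e^{- \frac{\left|{\omega}\right|}{4}}}{3 i \omega + 5}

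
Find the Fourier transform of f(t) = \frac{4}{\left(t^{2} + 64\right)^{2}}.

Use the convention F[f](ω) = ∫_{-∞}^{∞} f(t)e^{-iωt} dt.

F(ω) = \frac{\pi \left(8 \left|{\omega}\right| + 1\right) e^{- 8 \left|{\omega}\right|}}{256}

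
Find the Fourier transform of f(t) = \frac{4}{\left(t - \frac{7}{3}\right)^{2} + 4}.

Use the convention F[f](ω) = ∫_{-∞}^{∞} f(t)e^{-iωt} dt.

F(ω) = 2 \pi e^{- \frac{7 i \omega}{3} - 2 \left|{\omega}\right|}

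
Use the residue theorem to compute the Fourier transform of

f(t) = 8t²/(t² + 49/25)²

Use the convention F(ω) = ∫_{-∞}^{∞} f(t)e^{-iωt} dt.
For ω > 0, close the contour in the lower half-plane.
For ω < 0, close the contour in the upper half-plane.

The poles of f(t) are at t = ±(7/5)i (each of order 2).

Let g(z) = f(z)e^{-iωz}; for large |z| the factor e^{-iωz} decays in the lower half-plane when ω > 0 and in the upper half-plane when ω < 0.

Case ω > 0 (lower half-plane, clockwise contour ⇒ F(ω) = -2πi·ΣRes):
  Res_{z = - \frac{7 i}{5}} g(z) = i \left(\frac{10}{7} - 2 \omega\right) e^{- \frac{7 \omega}{5}} (pole of order 2)
  F(ω) = -2πi·ΣRes = \frac{4 \pi \left(5 - 7 \omega\right) e^{- \frac{7 \omega}{5}}}{7}

Case ω < 0 (upper half-plane, counterclockwise contour ⇒ F(ω) = +2πi·ΣRes):
  Res_{z = \frac{7 i}{5}} g(z) = i \left(- 2 \omega - \frac{10}{7}\right) e^{\frac{7 \omega}{5}} (pole of order 2)
  F(ω) = 2πi·ΣRes = \frac{4 \pi \left(7 \omega + 5\right) e^{\frac{7 \omega}{5}}}{7}

Both cases combine into a single formula in |ω|:

F(ω) = \frac{4 \pi \left(5 - 7 \left|{\omega}\right|\right) e^{- \frac{7 \left|{\omega}\right|}{5}}}{7}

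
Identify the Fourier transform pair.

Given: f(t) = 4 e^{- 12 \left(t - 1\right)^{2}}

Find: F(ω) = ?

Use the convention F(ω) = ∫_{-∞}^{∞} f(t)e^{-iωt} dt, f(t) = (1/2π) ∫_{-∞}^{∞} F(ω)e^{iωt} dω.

F(ω) = \frac{2 \sqrt{3} \sqrt{\pi} e^{- \omega \left(\frac{\omega}{48} + i\right)}}{3}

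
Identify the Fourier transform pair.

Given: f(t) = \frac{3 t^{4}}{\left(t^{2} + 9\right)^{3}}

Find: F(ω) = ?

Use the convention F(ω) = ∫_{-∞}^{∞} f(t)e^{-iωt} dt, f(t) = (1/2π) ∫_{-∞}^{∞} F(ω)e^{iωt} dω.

F(ω) = \frac{3 \pi \left(3 \omega^{2} - 5 \left|{\omega}\right| + 1\right) e^{- 3 \left|{\omega}\right|}}{8}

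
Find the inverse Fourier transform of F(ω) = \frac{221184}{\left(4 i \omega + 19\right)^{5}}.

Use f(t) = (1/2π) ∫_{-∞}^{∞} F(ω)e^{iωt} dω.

f(t) = 9 t^{4} e^{- \frac{19 t}{4}} u\left(t\right)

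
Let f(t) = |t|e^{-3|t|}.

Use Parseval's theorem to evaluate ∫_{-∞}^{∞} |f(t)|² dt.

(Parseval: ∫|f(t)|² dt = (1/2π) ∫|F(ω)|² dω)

∫|f(t)|² dt = \frac{1}{54}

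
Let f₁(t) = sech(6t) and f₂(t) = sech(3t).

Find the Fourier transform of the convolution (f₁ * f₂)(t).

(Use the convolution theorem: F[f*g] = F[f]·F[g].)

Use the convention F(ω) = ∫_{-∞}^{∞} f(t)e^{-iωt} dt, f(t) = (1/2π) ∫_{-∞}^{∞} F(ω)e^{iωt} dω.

F[f₁*f₂](ω) = \frac{2 \pi^{2} \sinh{\left(\frac{\pi \omega}{12} \right)}}{9 \sinh{\left(\frac{\pi \omega}{3} \right)}}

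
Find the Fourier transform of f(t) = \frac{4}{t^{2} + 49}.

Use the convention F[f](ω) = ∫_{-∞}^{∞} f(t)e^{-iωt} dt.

F(ω) = \frac{4 \pi e^{- 7 \left|{\omega}\right|}}{7}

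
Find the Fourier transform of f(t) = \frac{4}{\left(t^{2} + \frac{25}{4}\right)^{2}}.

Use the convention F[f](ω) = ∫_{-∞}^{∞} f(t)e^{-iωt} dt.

F(ω) = \frac{8 \pi \left(5 \left|{\omega}\right| + 2\right) e^{- \frac{5 \left|{\omega}\right|}{2}}}{125}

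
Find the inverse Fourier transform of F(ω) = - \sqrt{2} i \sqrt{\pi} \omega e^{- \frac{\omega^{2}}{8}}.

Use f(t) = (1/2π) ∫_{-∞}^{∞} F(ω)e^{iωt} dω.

f(t) = 8 t e^{- 2 t^{2}}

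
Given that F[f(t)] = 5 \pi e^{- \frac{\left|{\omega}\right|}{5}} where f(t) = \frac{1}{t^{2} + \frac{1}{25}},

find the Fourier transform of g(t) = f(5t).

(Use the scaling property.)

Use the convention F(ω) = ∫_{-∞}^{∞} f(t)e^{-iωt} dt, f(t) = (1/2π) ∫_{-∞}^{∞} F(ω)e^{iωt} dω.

F[g](ω) = \pi e^{- \frac{\left|{\omega}\right|}{25}}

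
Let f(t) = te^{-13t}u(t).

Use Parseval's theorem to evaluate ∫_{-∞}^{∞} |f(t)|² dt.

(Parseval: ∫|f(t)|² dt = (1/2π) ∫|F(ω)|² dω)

∫|f(t)|² dt = \frac{1}{8788}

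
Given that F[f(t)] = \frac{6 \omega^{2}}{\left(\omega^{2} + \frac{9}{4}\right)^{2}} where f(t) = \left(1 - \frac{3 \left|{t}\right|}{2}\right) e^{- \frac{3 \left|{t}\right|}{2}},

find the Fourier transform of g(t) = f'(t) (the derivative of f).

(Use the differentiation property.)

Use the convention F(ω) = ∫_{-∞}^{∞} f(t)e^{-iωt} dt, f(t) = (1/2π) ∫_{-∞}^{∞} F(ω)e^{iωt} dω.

F[g](ω) = \frac{96 i \omega^{3}}{\left(4 \omega^{2} + 9\right)^{2}}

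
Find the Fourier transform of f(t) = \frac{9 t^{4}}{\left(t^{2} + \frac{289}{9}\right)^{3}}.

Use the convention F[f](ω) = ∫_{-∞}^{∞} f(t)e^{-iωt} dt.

F(ω) = \frac{3 \pi \left(289 \omega^{2} - 255 \left|{\omega}\right| + 27\right) e^{- \frac{17 \left|{\omega}\right|}{3}}}{136}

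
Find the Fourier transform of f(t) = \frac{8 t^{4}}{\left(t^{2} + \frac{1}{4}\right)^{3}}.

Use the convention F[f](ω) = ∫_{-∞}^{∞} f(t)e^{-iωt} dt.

F(ω) = \frac{\pi \left(\omega^{2} - 10 \left|{\omega}\right| + 12\right) e^{- \frac{\left|{\omega}\right|}{2}}}{2}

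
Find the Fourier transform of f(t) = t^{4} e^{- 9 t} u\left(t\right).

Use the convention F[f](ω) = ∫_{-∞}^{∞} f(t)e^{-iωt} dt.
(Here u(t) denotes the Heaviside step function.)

F(ω) = \frac{24}{\left(i \omega + 9\right)^{5}}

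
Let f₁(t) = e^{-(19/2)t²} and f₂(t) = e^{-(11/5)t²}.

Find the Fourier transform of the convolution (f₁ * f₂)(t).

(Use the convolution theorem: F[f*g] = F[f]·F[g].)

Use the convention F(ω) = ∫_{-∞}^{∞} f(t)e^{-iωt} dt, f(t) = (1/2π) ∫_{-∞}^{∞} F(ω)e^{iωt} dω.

F[f₁*f₂](ω) = \frac{\sqrt{2090} \pi e^{- \frac{117 \omega^{2}}{836}}}{209}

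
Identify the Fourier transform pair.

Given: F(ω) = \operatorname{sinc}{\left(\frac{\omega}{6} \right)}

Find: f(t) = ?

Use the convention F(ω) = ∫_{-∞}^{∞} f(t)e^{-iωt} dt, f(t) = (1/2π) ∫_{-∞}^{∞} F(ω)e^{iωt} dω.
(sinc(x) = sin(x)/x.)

f(t) = 3 \left(\begin{cases} 1 & \text{for}\: \left|{t}\right| < \frac{1}{6} \\0 & \text{otherwise} \end{cases}\right)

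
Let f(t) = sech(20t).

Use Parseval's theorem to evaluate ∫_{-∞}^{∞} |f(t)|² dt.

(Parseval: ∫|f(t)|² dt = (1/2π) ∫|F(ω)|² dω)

∫|f(t)|² dt = \frac{1}{10}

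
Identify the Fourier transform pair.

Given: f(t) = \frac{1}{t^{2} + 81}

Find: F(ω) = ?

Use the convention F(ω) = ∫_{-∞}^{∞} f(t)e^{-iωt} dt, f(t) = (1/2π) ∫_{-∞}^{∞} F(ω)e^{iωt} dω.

F(ω) = \frac{\pi e^{- 9 \left|{\omega}\right|}}{9}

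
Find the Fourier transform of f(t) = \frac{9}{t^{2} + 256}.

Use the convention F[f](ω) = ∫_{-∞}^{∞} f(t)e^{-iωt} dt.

F(ω) = \frac{9 \pi e^{- 16 \left|{\omega}\right|}}{16}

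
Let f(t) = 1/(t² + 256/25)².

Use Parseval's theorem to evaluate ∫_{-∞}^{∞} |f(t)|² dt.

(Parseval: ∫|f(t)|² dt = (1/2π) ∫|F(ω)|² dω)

∫|f(t)|² dt = \frac{390625 \pi}{4294967296}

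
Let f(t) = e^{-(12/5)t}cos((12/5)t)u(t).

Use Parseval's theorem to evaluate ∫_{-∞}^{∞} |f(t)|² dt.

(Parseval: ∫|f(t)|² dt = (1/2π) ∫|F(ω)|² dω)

∫|f(t)|² dt = \frac{5}{32}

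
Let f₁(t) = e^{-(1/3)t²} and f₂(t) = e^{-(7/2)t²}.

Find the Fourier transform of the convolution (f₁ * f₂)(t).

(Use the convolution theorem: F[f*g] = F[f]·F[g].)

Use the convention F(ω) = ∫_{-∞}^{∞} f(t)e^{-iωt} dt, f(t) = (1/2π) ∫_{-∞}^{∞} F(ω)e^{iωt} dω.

F[f₁*f₂](ω) = \frac{\sqrt{42} \pi e^{- \frac{23 \omega^{2}}{28}}}{7}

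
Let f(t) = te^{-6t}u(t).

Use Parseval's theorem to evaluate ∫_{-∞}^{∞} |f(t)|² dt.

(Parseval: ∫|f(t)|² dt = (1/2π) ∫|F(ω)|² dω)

∫|f(t)|² dt = \frac{1}{864}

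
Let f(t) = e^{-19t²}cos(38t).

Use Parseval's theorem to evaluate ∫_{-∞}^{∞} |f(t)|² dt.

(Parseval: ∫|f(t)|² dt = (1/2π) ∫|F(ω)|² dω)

∫|f(t)|² dt = \frac{\sqrt{38} \sqrt{\pi} \left(1 + e^{38}\right)}{76 e^{38}}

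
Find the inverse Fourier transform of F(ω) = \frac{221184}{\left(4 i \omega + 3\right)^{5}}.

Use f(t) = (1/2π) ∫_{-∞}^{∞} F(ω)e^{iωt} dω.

f(t) = 9 t^{4} e^{- \frac{3 t}{4}} u\left(t\right)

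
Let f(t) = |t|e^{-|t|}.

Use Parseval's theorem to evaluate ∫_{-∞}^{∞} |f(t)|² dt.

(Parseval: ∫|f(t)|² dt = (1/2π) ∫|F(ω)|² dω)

∫|f(t)|² dt = \frac{1}{2}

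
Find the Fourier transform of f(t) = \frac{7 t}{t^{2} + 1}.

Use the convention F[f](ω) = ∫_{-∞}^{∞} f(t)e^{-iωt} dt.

F(ω) = - 7 i \pi e^{- \left|{\omega}\right|} \operatorname{sign}{\left(\omega \right)}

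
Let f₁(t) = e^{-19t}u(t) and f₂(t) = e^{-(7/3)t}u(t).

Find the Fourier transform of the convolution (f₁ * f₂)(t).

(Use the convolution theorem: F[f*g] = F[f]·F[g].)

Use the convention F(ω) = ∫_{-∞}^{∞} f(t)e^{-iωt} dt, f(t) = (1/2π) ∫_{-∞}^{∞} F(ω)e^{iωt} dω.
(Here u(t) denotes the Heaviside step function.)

F[f₁*f₂](ω) = \frac{3}{\left(i \omega + 19\right) \left(3 i \omega + 7\right)}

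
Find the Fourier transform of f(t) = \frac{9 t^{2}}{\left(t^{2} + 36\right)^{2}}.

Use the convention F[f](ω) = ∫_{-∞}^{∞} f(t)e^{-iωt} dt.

F(ω) = \frac{3 \pi \left(1 - 6 \left|{\omega}\right|\right) e^{- 6 \left|{\omega}\right|}}{4}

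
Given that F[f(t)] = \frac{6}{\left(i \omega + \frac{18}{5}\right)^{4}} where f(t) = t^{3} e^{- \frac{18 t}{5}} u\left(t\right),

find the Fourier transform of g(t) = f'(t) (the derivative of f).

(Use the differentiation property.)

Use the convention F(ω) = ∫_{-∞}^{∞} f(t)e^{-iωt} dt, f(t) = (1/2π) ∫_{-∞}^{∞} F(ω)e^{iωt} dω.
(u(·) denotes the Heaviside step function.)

F[g](ω) = \frac{3750 i \omega}{\left(5 i \omega + 18\right)^{4}}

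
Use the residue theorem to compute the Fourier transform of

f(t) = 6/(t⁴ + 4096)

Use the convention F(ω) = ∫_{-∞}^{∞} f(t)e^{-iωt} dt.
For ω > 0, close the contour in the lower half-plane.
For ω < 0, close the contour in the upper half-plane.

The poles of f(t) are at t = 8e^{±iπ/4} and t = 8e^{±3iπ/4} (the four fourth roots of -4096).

Let g(z) = f(z)e^{-iωz}; for large |z| the factor e^{-iωz} decays in the lower half-plane when ω > 0 and in the upper half-plane when ω < 0.

Case ω > 0 (lower half-plane, clockwise contour ⇒ F(ω) = -2πi·ΣRes):
  Res_{z = - 4 \sqrt{2} - 4 \sqrt{2} i} g(z) = \frac{3 \sqrt{2} i \left(1 - i\right) e^{4 \sqrt{2} \omega \left(-1 + i\right)}}{2048}
  Res_{z = 4 \sqrt{2} - 4 \sqrt{2} i} g(z) = \frac{3 \sqrt{2} i \left(1 + i\right) e^{- 4 \sqrt{2} \omega \left(1 + i\right)}}{2048}
  F(ω) = -2πi·ΣRes = \frac{3 \sqrt{2} \pi \left(1 - i\right) \left(e^{8 \sqrt{2} i \omega} + i\right) e^{- 4 \sqrt{2} \omega \left(1 + i\right)}}{1024} = \frac{3 \sqrt{2} \pi \left(\sin{\left(4 \sqrt{2} \omega \right)} + \cos{\left(4 \sqrt{2} \omega \right)}\right) e^{- 4 \sqrt{2} \omega}}{512}

Case ω < 0 (upper half-plane, counterclockwise contour ⇒ F(ω) = +2πi·ΣRes):
  Res_{z = 4 \sqrt{2} + 4 \sqrt{2} i} g(z) = \frac{3 \sqrt{2} i \left(-1 + i\right) e^{4 \sqrt{2} \omega \left(1 - i\right)}}{2048}
  Res_{z = - 4 \sqrt{2} + 4 \sqrt{2} i} g(z) = \frac{3 \sqrt{2} \left(1 - i\right) e^{4 \sqrt{2} \omega \left(1 + i\right)}}{2048}
  F(ω) = 2πi·ΣRes = - \frac{3 \sqrt{2} i \pi \left(i \left(1 - i\right) e^{4 \sqrt{2} \omega \left(1 - i\right)} - \left(1 - i\right) e^{4 \sqrt{2} \omega \left(1 + i\right)}\right)}{1024} = \frac{3 \sqrt{2} \pi \left(- \sin{\left(4 \sqrt{2} \omega \right)} + \cos{\left(4 \sqrt{2} \omega \right)}\right) e^{4 \sqrt{2} \omega}}{512}

Both cases combine into a single formula in |ω|:

F(ω) = \frac{3 \sqrt{2} \pi \left(\sin{\left(4 \sqrt{2} \left|{\omega}\right| \right)} + \cos{\left(4 \sqrt{2} \left|{\omega}\right| \right)}\right) e^{- 4 \sqrt{2} \left|{\omega}\right|}}{512}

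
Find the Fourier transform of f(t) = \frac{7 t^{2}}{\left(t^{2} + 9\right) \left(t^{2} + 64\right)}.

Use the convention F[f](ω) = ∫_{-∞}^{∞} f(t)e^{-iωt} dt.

F(ω) = \frac{7 \pi \left(8 - 3 e^{5 \left|{\omega}\right|}\right) e^{- 8 \left|{\omega}\right|}}{55}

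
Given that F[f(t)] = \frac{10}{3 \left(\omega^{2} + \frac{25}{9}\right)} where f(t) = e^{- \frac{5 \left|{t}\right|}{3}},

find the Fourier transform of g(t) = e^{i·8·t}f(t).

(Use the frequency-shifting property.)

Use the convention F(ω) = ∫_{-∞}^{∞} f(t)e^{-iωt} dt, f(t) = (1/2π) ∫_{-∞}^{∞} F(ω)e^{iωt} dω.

F[g](ω) = \frac{30}{9 \left(\omega - 8\right)^{2} + 25}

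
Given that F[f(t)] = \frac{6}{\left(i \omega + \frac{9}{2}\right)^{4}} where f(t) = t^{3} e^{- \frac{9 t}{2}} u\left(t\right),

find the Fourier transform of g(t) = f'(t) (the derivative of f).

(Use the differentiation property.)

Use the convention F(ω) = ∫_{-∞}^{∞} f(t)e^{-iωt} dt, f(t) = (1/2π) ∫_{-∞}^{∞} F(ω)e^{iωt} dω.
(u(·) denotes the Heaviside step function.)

F[g](ω) = \frac{96 i \omega}{\left(2 i \omega + 9\right)^{4}}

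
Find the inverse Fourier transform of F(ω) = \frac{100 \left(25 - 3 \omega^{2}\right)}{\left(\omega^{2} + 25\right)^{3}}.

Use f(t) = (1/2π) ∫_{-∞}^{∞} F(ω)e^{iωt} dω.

f(t) = 5 t^{2} e^{- 5 \left|{t}\right|}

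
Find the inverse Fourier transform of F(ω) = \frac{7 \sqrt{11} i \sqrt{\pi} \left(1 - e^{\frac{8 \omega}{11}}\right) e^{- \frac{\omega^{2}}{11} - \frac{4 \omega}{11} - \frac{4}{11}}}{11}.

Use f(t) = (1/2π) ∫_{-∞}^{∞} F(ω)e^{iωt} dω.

f(t) = 7 e^{- \frac{11 t^{2}}{4}} \sin{\left(2 t \right)}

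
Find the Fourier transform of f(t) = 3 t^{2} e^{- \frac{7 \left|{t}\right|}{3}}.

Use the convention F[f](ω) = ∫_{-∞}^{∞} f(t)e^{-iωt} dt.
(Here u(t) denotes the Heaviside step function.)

F(ω) = \frac{2268 \left(49 - 27 \omega^{2}\right)}{\left(9 \omega^{2} + 49\right)^{3}}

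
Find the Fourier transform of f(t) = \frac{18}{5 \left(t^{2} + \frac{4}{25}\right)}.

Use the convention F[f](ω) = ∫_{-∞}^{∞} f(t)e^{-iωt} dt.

F(ω) = 9 \pi e^{- \frac{2 \left|{\omega}\right|}{5}}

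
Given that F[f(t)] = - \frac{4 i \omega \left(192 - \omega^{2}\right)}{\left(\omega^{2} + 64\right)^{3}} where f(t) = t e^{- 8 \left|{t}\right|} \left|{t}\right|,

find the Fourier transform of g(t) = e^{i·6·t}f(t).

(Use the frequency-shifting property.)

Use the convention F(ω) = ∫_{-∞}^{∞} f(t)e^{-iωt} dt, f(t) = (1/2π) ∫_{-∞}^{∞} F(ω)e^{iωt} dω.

F[g](ω) = \frac{4 i \left(\omega - 6\right) \left(\left(\omega - 6\right)^{2} - 192\right)}{\left(\left(\omega - 6\right)^{2} + 64\right)^{3}}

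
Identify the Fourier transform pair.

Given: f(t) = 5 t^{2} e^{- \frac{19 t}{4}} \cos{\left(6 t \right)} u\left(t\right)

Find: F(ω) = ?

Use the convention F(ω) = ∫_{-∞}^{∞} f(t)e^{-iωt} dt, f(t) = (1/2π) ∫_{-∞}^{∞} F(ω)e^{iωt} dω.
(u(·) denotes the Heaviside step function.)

F(ω) = \frac{640 \left(- 6912 i \omega + \left(4 i \omega + 19\right)^{3} - 32832\right)}{\left(\left(4 i \omega + 19\right)^{2} + 576\right)^{3}}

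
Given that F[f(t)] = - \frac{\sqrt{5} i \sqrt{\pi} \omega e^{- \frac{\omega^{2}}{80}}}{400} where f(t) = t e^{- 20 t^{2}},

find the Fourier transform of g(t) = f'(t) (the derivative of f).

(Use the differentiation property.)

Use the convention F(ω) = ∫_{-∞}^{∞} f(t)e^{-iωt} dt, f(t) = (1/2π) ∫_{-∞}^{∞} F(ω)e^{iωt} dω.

F[g](ω) = \frac{\sqrt{5} \sqrt{\pi} \omega^{2} e^{- \frac{\omega^{2}}{80}}}{400}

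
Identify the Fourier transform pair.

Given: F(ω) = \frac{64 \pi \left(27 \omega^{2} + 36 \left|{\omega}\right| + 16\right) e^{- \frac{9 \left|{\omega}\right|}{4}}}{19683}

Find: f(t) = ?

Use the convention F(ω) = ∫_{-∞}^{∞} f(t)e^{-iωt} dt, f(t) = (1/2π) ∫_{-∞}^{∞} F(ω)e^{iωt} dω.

f(t) = \frac{8}{\left(t^{2} + \frac{81}{16}\right)^{3}}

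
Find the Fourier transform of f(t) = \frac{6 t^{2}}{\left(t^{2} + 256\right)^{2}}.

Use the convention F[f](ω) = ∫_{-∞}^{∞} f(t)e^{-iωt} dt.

F(ω) = \frac{3 \pi \left(1 - 16 \left|{\omega}\right|\right) e^{- 16 \left|{\omega}\right|}}{16}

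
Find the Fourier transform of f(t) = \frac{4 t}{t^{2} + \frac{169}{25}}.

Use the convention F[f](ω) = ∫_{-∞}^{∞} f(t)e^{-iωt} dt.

F(ω) = - 4 i \pi e^{- \frac{13 \left|{\omega}\right|}{5}} \operatorname{sign}{\left(\omega \right)}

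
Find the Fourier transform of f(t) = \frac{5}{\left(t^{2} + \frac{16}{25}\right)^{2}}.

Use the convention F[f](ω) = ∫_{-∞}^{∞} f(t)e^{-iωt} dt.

F(ω) = \frac{125 \pi \left(4 \left|{\omega}\right| + 5\right) e^{- \frac{4 \left|{\omega}\right|}{5}}}{128}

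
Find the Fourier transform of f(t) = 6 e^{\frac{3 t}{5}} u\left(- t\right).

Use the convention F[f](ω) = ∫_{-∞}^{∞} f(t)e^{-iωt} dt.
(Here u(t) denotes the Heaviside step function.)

F(ω) = - \frac{30}{5 i \omega - 3}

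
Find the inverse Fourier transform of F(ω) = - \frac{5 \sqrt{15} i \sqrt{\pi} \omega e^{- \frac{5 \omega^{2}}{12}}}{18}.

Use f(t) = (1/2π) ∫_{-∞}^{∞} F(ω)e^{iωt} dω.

f(t) = t e^{- \frac{3 t^{2}}{5}}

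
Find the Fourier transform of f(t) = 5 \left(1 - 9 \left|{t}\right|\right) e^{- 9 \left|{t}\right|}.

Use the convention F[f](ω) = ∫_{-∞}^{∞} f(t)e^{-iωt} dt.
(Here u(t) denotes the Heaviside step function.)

F(ω) = \frac{180 \omega^{2}}{\left(\omega^{2} + 81\right)^{2}}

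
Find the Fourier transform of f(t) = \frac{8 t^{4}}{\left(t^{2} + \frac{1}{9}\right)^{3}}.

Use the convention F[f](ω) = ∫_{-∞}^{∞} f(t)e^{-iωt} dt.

F(ω) = \frac{\pi \left(\omega^{2} - 15 \left|{\omega}\right| + 27\right) e^{- \frac{\left|{\omega}\right|}{3}}}{3}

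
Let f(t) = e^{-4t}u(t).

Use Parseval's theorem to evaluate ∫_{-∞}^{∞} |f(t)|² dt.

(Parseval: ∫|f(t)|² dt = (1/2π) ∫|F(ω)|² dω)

∫|f(t)|² dt = \frac{1}{8}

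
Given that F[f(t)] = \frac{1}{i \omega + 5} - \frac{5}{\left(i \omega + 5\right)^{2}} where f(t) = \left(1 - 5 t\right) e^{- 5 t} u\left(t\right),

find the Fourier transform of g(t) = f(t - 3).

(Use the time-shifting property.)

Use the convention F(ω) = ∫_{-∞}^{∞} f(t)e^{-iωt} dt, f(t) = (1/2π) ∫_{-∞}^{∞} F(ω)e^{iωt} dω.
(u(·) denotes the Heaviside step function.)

F[g](ω) = \frac{i \omega e^{- 3 i \omega}}{- \omega^{2} + 10 i \omega + 25}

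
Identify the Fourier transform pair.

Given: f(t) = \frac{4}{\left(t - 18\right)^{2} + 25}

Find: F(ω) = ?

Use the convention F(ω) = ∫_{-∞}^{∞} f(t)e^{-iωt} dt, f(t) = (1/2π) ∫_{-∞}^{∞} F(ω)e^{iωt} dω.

F(ω) = \frac{4 \pi e^{- 18 i \omega - 5 \left|{\omega}\right|}}{5}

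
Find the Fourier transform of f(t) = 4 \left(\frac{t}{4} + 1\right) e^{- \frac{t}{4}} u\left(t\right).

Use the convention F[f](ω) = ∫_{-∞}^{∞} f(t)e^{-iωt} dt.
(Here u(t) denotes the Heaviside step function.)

F(ω) = \frac{32 \left(- 2 i \omega - 1\right)}{16 \omega^{2} - 8 i \omega - 1}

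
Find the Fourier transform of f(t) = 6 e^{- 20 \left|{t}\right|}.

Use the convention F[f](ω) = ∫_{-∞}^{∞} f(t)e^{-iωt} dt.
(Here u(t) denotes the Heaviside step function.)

F(ω) = \frac{240}{\omega^{2} + 400}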